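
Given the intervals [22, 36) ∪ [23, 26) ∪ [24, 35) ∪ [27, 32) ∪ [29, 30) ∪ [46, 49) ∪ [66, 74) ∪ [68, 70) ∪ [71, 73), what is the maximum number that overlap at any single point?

Sweep endpoints in order; track running count of active intervals.
Peak of 4 reached at 29.

4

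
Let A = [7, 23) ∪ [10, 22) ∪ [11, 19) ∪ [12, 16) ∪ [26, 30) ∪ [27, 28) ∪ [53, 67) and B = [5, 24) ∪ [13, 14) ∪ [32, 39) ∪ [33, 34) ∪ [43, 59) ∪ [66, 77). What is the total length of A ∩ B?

Merge the first list: [7, 23), [26, 30), [53, 67).
Merge the second list: [5, 24), [32, 39), [43, 59), [66, 77).
A ∩ B = [7, 23), [53, 59), [66, 67).
Total: 16 + 6 + 1 = 23.

23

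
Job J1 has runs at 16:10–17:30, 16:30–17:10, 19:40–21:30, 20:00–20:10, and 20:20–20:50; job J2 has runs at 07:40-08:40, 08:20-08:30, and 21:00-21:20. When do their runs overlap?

Merge the first list: 16:10–17:30, 19:40–21:30.
Merge the second list: 07:40–08:40, 21:00–21:20.
16:10–17:30 meets no B interval.
19:40–21:30 ∩ B → 21:00–21:20.

21:00–21:20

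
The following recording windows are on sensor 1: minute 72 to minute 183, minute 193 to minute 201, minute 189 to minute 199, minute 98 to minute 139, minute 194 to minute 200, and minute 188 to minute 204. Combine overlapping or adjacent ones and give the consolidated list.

minute 72 to minute 183, minute 188 to minute 204

Sort by start: minute 72 to minute 183, minute 98 to minute 139, minute 188 to minute 204, minute 189 to minute 199, minute 193 to minute 201, minute 194 to minute 200.
minute 98 to minute 139 overlaps/touches minute 72 to minute 183 → extend to minute 72 to minute 183.
minute 188 to minute 204 is disjoint → start new block.
minute 189 to minute 199 overlaps/touches minute 188 to minute 204 → extend to minute 188 to minute 204.
minute 193 to minute 201 overlaps/touches minute 188 to minute 204 → extend to minute 188 to minute 204.
minute 194 to minute 200 overlaps/touches minute 188 to minute 204 → extend to minute 188 to minute 204.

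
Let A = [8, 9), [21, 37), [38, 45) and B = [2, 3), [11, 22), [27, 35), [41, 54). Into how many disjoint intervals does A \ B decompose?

A \ B = [8, 9), [22, 27), [35, 37), [38, 41).
That is 4 disjoint pieces.

4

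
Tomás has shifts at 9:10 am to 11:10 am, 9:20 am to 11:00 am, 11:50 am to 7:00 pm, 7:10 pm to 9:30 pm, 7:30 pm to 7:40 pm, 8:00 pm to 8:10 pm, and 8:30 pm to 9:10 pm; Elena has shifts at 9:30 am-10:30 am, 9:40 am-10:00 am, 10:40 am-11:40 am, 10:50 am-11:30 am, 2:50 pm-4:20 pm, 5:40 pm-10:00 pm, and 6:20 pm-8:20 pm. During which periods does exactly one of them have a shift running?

Merge the first list: 9:10 am-11:10 am, 11:50 am-7:00 pm, 7:10 pm-9:30 pm.
Merge the second list: 9:30 am-10:30 am, 10:40 am-11:40 am, 2:50 pm-4:20 pm, 5:40 pm-10:00 pm.
A but not B: 9:10 am-9:30 am, 10:30 am-10:40 am, 11:50 am-2:50 pm, 4:20 pm-5:40 pm.
B but not A: 11:10 am-11:40 am, 7:00 pm-7:10 pm, 9:30 pm-10:00 pm.
Combining gives A △ B.

9:10 am-9:30 am, 10:30 am-10:40 am, 11:10 am-11:40 am, 11:50 am-2:50 pm, 4:20 pm-5:40 pm, 7:00 pm-7:10 pm, 9:30 pm-10:00 pm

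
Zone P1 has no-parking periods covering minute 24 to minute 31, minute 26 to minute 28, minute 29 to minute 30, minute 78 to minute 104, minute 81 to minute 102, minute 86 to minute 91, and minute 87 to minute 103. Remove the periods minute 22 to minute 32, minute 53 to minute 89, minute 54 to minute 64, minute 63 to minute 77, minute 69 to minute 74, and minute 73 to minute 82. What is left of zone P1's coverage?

First set merges to minute 24 to minute 31, minute 78 to minute 104.
Second set merges to minute 22 to minute 32, minute 53 to minute 89.
minute 24 to minute 31: fully covered by B → removed.
minute 78 to minute 104 minus B → minute 89 to minute 104.

minute 89 to minute 104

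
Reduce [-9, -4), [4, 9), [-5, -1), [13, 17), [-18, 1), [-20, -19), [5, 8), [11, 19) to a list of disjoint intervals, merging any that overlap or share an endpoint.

[-20, -19) ∪ [-18, 1) ∪ [4, 9) ∪ [11, 19)

Sort by start: [-20, -19), [-18, 1), [-9, -4), [-5, -1), [4, 9), [5, 8), [11, 19), [13, 17).
[-18, 1) is disjoint → start new block.
[-9, -4) overlaps/touches [-18, 1) → extend to [-18, 1).
[-5, -1) overlaps/touches [-18, 1) → extend to [-18, 1).
[4, 9) is disjoint → start new block.
[5, 8) overlaps/touches [4, 9) → extend to [4, 9).
[11, 19) is disjoint → start new block.
[13, 17) overlaps/touches [11, 19) → extend to [11, 19).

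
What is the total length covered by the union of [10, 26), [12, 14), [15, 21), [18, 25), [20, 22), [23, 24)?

16

Merged: [10, 26).
Length: 16.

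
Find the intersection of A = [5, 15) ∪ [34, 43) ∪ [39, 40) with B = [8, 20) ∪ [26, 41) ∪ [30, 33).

[8, 15) ∪ [34, 41)

A, merged: [5, 15), [34, 43).
B, merged: [8, 20), [26, 41).
[5, 15) ∩ B → [8, 15).
[34, 43) ∩ B → [34, 41).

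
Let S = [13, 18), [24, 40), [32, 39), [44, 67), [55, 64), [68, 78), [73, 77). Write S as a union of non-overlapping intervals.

[24, 40) is disjoint → start new block.
[32, 39) overlaps/touches [24, 40) → extend to [24, 40).
[44, 67) is disjoint → start new block.
[55, 64) overlaps/touches [44, 67) → extend to [44, 67).
[68, 78) is disjoint → start new block.
[73, 77) overlaps/touches [68, 78) → extend to [68, 78).

[13, 18) ∪ [24, 40) ∪ [44, 67) ∪ [68, 78)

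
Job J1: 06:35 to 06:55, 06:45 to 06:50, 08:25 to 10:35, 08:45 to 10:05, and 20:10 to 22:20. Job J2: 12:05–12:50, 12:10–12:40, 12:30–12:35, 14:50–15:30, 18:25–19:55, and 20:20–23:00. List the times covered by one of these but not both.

First set merges to 06:35–06:55, 08:25–10:35, 20:10–22:20.
Second set merges to 12:05–12:50, 14:50–15:30, 18:25–19:55, 20:20–23:00.
A \ B = 06:35–06:55, 08:25–10:35, 20:10–20:20.
B \ A = 12:05–12:50, 14:50–15:30, 18:25–19:55, 22:20–23:00.
Union of the two gives the symmetric difference.

06:35–06:55, 08:25–10:35, 12:05–12:50, 14:50–15:30, 18:25–19:55, 20:10–20:20, 22:20–23:00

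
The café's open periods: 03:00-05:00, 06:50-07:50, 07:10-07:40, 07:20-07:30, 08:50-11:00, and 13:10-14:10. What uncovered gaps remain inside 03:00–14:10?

05:00–06:50, 07:50–08:50, 11:00–13:10

After merging, the occupied span is 03:00–05:00, 06:50–07:50, 08:50–11:00, 13:10–14:10.
Complement within 03:00–14:10: 05:00–06:50, 07:50–08:50, 11:00–13:10.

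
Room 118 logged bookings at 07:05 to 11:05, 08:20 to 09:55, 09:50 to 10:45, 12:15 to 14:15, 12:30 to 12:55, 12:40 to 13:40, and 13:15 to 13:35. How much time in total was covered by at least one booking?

Merged: 07:05–11:05, 12:15–14:15.
Lengths: 4 h + 2 h = 6 h.

6 h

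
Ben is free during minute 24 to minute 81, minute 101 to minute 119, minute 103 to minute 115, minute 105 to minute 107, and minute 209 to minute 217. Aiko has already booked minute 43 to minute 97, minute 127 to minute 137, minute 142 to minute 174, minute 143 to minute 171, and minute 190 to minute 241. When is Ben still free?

Merge the first list: minute 24 to minute 81, minute 101 to minute 119, minute 209 to minute 217.
Merge the second list: minute 43 to minute 97, minute 127 to minute 137, minute 142 to minute 174, minute 190 to minute 241.
minute 24 to minute 81 with B removed leaves minute 24 to minute 43.
minute 101 to minute 119 is untouched.
minute 209 to minute 217 lies entirely inside B → drops out.

minute 24 to minute 43, minute 101 to minute 119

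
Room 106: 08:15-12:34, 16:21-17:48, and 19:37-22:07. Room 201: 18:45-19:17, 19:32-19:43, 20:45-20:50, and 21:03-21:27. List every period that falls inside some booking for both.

08:15–12:34: no overlap with the second set.
16:21–17:48: no overlap with the second set.
19:37–22:07 meets the second set on 19:37–19:43, 20:45–20:50, 21:03–21:27.

19:37–19:43, 20:45–20:50, 21:03–21:27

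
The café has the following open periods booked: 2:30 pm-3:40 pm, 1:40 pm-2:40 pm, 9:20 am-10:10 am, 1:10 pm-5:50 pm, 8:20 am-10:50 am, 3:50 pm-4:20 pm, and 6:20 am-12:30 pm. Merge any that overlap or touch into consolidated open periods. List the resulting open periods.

Sort by start: 6:20 am–12:30 pm, 8:20 am–10:50 am, 9:20 am–10:10 am, 1:10 pm–5:50 pm, 1:40 pm–2:40 pm, 2:30 pm–3:40 pm, 3:50 pm–4:20 pm.
8:20 am–10:50 am overlaps/touches 6:20 am–12:30 pm → extend to 6:20 am–12:30 pm.
9:20 am–10:10 am overlaps/touches 6:20 am–12:30 pm → extend to 6:20 am–12:30 pm.
1:10 pm–5:50 pm is disjoint → start new block.
1:40 pm–2:40 pm overlaps/touches 1:10 pm–5:50 pm → extend to 1:10 pm–5:50 pm.
2:30 pm–3:40 pm overlaps/touches 1:10 pm–5:50 pm → extend to 1:10 pm–5:50 pm.
3:50 pm–4:20 pm overlaps/touches 1:10 pm–5:50 pm → extend to 1:10 pm–5:50 pm.

6:20 am–12:30 pm, 1:10 pm–5:50 pm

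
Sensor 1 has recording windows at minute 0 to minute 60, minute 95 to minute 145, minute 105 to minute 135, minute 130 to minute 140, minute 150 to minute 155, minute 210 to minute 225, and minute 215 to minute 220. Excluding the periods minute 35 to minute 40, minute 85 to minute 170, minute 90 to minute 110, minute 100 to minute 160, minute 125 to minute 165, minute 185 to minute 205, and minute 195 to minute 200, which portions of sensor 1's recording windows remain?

minute 0 to minute 35, minute 40 to minute 60, minute 210 to minute 225

First set merges to minute 0 to minute 60, minute 95 to minute 145, minute 150 to minute 155, minute 210 to minute 225.
Second set merges to minute 35 to minute 40, minute 85 to minute 170, minute 185 to minute 205.
minute 0 to minute 60 minus B → minute 0 to minute 35, minute 40 to minute 60.
minute 95 to minute 145: fully covered by B → removed.
minute 150 to minute 155: fully covered by B → removed.
minute 210 to minute 225: no B overlap → unchanged.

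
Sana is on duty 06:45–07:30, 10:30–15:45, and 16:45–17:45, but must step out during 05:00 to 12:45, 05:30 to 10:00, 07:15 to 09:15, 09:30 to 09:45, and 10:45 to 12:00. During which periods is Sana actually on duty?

B, merged: 05:00–12:45.
06:45–07:30 lies entirely inside B → drops out.
10:30–15:45 with B removed leaves 12:45–15:45.
16:45–17:45 is untouched.

12:45–15:45, 16:45–17:45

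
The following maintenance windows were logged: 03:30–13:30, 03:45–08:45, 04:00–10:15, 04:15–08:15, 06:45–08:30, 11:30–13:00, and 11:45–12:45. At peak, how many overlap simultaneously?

At 06:45, 5 of the intervals are simultaneously active.
No point has more.

5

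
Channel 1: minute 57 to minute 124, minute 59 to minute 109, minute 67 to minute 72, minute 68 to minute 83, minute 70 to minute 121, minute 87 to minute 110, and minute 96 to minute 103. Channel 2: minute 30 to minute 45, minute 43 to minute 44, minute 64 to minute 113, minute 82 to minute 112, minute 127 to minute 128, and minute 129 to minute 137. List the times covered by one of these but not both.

Merge the first list: minute 57 to minute 124.
Merge the second list: minute 30 to minute 45, minute 64 to minute 113, minute 127 to minute 128, minute 129 to minute 137.
A \ B = minute 57 to minute 64, minute 113 to minute 124.
B \ A = minute 30 to minute 45, minute 127 to minute 128, minute 129 to minute 137.
Union of the two gives the symmetric difference.

minute 30 to minute 45, minute 57 to minute 64, minute 113 to minute 124, minute 127 to minute 128, minute 129 to minute 137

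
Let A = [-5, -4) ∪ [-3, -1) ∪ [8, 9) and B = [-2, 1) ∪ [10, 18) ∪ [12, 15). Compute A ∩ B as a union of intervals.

Second set merges to [-2, 1), [10, 18).
[-5, -4) falls entirely outside B.
[-3, -1) overlaps B on [-2, -1).
[8, 9) falls entirely outside B.

[-2, -1)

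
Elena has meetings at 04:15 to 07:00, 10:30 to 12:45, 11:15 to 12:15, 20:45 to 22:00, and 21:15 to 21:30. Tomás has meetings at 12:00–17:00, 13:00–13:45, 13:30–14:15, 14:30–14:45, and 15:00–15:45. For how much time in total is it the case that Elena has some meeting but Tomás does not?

5 h 30 min

First set merges to 04:15-07:00, 10:30-12:45, 20:45-22:00.
Second set merges to 12:00-17:00.
A \ B = 04:15-07:00, 10:30-12:00, 20:45-22:00.
Total: 2 h 45 min + 1 h 30 min + 1 h 15 min = 5 h 30 min.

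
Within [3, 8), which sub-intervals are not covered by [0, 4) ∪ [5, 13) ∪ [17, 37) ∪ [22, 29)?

[4, 5)

Covered (merged): [0, 4), [5, 13), [17, 37).
Uncovered inside [3, 8): [4, 5).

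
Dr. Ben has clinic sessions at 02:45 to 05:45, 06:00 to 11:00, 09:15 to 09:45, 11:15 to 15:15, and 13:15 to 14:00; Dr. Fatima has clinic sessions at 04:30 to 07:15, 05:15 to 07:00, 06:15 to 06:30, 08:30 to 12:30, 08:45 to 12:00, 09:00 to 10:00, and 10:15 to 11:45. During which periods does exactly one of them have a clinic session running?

A, merged: 02:45-05:45, 06:00-11:00, 11:15-15:15.
B, merged: 04:30-07:15, 08:30-12:30.
A but not B: 02:45-04:30, 07:15-08:30, 12:30-15:15.
B but not A: 05:45-06:00, 11:00-11:15.
Combining gives A △ B.

02:45-04:30, 05:45-06:00, 07:15-08:30, 11:00-11:15, 12:30-15:15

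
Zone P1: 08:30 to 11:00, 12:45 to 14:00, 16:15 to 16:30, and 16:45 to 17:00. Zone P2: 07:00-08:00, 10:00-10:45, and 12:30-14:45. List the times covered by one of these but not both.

07:00–08:00, 08:30–10:00, 10:45–11:00, 12:30–12:45, 14:00–14:45, 16:15–16:30, 16:45–17:00

A \ B = 08:30–10:00, 10:45–11:00, 16:15–16:30, 16:45–17:00.
B \ A = 07:00–08:00, 12:30–12:45, 14:00–14:45.
Union of the two gives the symmetric difference.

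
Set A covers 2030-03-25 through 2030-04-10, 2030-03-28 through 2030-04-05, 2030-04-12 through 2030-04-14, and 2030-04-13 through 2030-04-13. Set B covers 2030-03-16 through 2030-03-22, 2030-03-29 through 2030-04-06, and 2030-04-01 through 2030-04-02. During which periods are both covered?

2030-03-29 through 2030-04-06

Merge the first list: 2030-03-25 through 2030-04-10, 2030-04-12 through 2030-04-14.
Merge the second list: 2030-03-16 through 2030-03-22, 2030-03-29 through 2030-04-06.
2030-03-25 through 2030-04-10 ∩ B → 2030-03-29 through 2030-04-06.
2030-04-12 through 2030-04-14 meets no B interval.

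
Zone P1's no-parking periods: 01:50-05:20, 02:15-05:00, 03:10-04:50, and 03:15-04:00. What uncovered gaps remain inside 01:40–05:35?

After merging, the occupied span is 01:50–05:20.
Uncovered inside 01:40–05:35: 01:40–01:50, 05:20–05:35.

01:40–01:50, 05:20–05:35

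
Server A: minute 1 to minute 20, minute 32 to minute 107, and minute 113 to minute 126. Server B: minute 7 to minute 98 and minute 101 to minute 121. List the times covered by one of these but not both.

minute 1 to minute 7, minute 20 to minute 32, minute 98 to minute 101, minute 107 to minute 113, minute 121 to minute 126

A but not B: minute 1 to minute 7, minute 98 to minute 101, minute 121 to minute 126.
B but not A: minute 20 to minute 32, minute 107 to minute 113.
Combining gives A △ B.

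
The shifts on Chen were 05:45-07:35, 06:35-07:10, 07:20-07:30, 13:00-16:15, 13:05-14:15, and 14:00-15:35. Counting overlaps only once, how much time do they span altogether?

5 h 5 min

Merged: 05:45–07:35, 13:00–16:15.
Lengths: 1 h 50 min + 3 h 15 min = 5 h 5 min.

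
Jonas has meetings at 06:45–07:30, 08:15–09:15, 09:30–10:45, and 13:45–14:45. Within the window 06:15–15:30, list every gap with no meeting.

After merging, the occupied span is 06:45-07:30, 08:15-09:15, 09:30-10:45, 13:45-14:45.
Complement within 06:15-15:30: 06:15-06:45, 07:30-08:15, 09:15-09:30, 10:45-13:45, 14:45-15:30.

06:15-06:45, 07:30-08:15, 09:15-09:30, 10:45-13:45, 14:45-15:30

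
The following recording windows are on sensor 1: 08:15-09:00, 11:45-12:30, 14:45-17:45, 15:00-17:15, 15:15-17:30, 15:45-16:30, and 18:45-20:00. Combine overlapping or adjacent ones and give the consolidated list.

11:45-12:30 is disjoint → start new block.
14:45-17:45 is disjoint → start new block.
15:00-17:15 overlaps/touches 14:45-17:45 → extend to 14:45-17:45.
15:15-17:30 overlaps/touches 14:45-17:45 → extend to 14:45-17:45.
15:45-16:30 overlaps/touches 14:45-17:45 → extend to 14:45-17:45.
18:45-20:00 is disjoint → start new block.

08:15-09:00, 11:45-12:30, 14:45-17:45, 18:45-20:00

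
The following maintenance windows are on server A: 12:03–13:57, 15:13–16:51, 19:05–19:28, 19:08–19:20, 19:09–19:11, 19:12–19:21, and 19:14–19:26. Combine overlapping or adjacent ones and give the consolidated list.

12:03–13:57, 15:13–16:51, 19:05–19:28

15:13–16:51 is disjoint → start new block.
19:05–19:28 is disjoint → start new block.
19:08–19:20 overlaps/touches 19:05–19:28 → extend to 19:05–19:28.
19:09–19:11 overlaps/touches 19:05–19:28 → extend to 19:05–19:28.
19:12–19:21 overlaps/touches 19:05–19:28 → extend to 19:05–19:28.
19:14–19:26 overlaps/touches 19:05–19:28 → extend to 19:05–19:28.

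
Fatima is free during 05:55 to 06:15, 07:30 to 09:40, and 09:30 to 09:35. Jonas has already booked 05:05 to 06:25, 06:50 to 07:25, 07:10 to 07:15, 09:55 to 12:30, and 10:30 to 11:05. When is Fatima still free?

07:30–09:40

A, merged: 05:55–06:15, 07:30–09:40.
B, merged: 05:05–06:25, 06:50–07:25, 09:55–12:30.
05:55–06:15: fully covered by B → removed.
07:30–09:40: no B overlap → unchanged.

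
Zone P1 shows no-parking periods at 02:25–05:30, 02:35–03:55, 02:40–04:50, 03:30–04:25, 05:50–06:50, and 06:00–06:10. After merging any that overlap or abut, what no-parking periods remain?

02:35–03:55 overlaps/touches 02:25–05:30 → extend to 02:25–05:30.
02:40–04:50 overlaps/touches 02:25–05:30 → extend to 02:25–05:30.
03:30–04:25 overlaps/touches 02:25–05:30 → extend to 02:25–05:30.
05:50–06:50 is disjoint → start new block.
06:00–06:10 overlaps/touches 05:50–06:50 → extend to 05:50–06:50.

02:25–05:30, 05:50–06:50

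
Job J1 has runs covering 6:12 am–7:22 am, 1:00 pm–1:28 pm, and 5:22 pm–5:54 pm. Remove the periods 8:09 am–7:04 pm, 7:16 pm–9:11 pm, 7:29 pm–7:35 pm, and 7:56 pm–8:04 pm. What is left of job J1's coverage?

Merge the second list: 8:09 am–7:04 pm, 7:16 pm–9:11 pm.
6:12 am–7:22 am: nothing removed.
1:00 pm–1:28 pm: entirely removed.
5:22 pm–5:54 pm: entirely removed.

6:12 am–7:22 am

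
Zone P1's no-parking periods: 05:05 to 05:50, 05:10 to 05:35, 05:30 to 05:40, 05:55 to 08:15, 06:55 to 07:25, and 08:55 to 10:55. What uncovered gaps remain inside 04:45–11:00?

After merging, the occupied span is 05:05–05:50, 05:55–08:15, 08:55–10:55.
Uncovered inside 04:45–11:00: 04:45–05:05, 05:50–05:55, 08:15–08:55, 10:55–11:00.

04:45–05:05, 05:50–05:55, 08:15–08:55, 10:55–11:00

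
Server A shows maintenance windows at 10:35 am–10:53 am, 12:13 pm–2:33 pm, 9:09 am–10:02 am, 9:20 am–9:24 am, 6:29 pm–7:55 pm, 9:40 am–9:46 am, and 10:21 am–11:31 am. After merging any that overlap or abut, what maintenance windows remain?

9:09 am–10:02 am, 10:21 am–11:31 am, 12:13 pm–2:33 pm, 6:29 pm–7:55 pm

Sort by start: 9:09 am–10:02 am, 9:20 am–9:24 am, 9:40 am–9:46 am, 10:21 am–11:31 am, 10:35 am–10:53 am, 12:13 pm–2:33 pm, 6:29 pm–7:55 pm.
9:20 am–9:24 am overlaps/touches 9:09 am–10:02 am → extend to 9:09 am–10:02 am.
9:40 am–9:46 am overlaps/touches 9:09 am–10:02 am → extend to 9:09 am–10:02 am.
10:21 am–11:31 am is disjoint → start new block.
10:35 am–10:53 am overlaps/touches 10:21 am–11:31 am → extend to 10:21 am–11:31 am.
12:13 pm–2:33 pm is disjoint → start new block.
6:29 pm–7:55 pm is disjoint → start new block.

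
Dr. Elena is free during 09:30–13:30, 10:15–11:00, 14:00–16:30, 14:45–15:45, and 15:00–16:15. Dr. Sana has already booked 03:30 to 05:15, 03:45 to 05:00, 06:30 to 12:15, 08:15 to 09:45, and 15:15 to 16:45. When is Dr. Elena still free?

First set merges to 09:30–13:30, 14:00–16:30.
Second set merges to 03:30–05:15, 06:30–12:15, 15:15–16:45.
09:30–13:30 with B removed leaves 12:15–13:30.
14:00–16:30 with B removed leaves 14:00–15:15.

12:15–13:30, 14:00–15:15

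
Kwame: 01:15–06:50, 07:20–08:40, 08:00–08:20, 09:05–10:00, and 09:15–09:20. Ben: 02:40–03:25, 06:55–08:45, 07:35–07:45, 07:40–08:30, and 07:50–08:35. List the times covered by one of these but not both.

01:15-02:40, 03:25-06:50, 06:55-07:20, 08:40-08:45, 09:05-10:00

Merge the first list: 01:15-06:50, 07:20-08:40, 09:05-10:00.
Merge the second list: 02:40-03:25, 06:55-08:45.
A \ B = 01:15-02:40, 03:25-06:50, 09:05-10:00.
B \ A = 06:55-07:20, 08:40-08:45.
Union of the two gives the symmetric difference.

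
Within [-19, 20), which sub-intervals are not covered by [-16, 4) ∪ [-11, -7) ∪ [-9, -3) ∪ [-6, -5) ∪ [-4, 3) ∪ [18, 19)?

[-19, -16) ∪ [4, 18) ∪ [19, 20)

After merging, the occupied span is [-16, 4), [18, 19).
Uncovered inside [-19, 20): [-19, -16), [4, 18), [19, 20).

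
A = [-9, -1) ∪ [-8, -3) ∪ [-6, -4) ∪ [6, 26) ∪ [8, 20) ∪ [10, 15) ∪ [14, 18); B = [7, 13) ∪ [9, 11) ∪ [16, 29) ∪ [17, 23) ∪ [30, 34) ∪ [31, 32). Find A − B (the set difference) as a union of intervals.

First set merges to [-9, -1), [6, 26).
Second set merges to [7, 13), [16, 29), [30, 34).
[-9, -1) is untouched.
[6, 26) with B removed leaves [6, 7), [13, 16).

[-9, -1) ∪ [6, 7) ∪ [13, 16)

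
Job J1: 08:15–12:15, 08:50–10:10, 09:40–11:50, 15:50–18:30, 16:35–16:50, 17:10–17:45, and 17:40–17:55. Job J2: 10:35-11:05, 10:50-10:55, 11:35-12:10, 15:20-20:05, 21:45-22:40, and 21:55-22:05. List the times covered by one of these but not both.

First set merges to 08:15–12:15, 15:50–18:30.
Second set merges to 10:35–11:05, 11:35–12:10, 15:20–20:05, 21:45–22:40.
Only in the first: 08:15–10:35, 11:05–11:35, 12:10–12:15.
Only in the second: 15:20–15:50, 18:30–20:05, 21:45–22:40.
Together these are the periods covered by exactly one.

08:15–10:35, 11:05–11:35, 12:10–12:15, 15:20–15:50, 18:30–20:05, 21:45–22:40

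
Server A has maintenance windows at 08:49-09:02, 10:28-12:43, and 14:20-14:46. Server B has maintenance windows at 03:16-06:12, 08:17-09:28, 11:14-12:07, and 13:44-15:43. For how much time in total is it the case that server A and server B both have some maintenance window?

1 h 32 min

A ∩ B = 08:49–09:02, 11:14–12:07, 14:20–14:46.
Total: 13 min + 53 min + 26 min = 1 h 32 min.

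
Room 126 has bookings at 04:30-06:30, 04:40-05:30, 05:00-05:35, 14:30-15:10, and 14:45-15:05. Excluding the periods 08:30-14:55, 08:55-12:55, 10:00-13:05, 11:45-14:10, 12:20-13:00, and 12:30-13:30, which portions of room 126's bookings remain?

04:30–06:30, 14:55–15:10

Merge the first list: 04:30–06:30, 14:30–15:10.
Merge the second list: 08:30–14:55.
04:30–06:30: no B overlap → unchanged.
14:30–15:10 minus B → 14:55–15:10.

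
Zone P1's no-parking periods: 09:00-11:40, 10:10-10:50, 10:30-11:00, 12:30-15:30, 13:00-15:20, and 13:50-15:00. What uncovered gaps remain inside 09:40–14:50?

11:40-12:30

The merged coverage is 09:00-11:40, 12:30-15:30.
Uncovered inside 09:40-14:50: 11:40-12:30.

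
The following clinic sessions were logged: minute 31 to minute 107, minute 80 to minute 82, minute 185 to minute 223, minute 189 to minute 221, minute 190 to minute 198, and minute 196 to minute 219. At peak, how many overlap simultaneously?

4

Walk the sorted start/end points keeping a running depth.
The depth first hits 4 at minute 196.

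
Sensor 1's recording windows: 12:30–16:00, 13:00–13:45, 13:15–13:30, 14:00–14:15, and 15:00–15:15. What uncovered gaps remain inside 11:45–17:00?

The merged coverage is 12:30-16:00.
Gaps within 11:45-17:00: 11:45-12:30, 16:00-17:00.

11:45-12:30, 16:00-17:00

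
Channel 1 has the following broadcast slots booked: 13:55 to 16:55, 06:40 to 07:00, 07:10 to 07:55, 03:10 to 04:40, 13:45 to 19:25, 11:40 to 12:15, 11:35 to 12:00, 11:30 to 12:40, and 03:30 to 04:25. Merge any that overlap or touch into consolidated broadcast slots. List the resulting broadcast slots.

Sort by start: 03:10-04:40, 03:30-04:25, 06:40-07:00, 07:10-07:55, 11:30-12:40, 11:35-12:00, 11:40-12:15, 13:45-19:25, 13:55-16:55.
03:30-04:25 overlaps/touches 03:10-04:40 → extend to 03:10-04:40.
06:40-07:00 is disjoint → start new block.
07:10-07:55 is disjoint → start new block.
11:30-12:40 is disjoint → start new block.
11:35-12:00 overlaps/touches 11:30-12:40 → extend to 11:30-12:40.
11:40-12:15 overlaps/touches 11:30-12:40 → extend to 11:30-12:40.
13:45-19:25 is disjoint → start new block.
13:55-16:55 overlaps/touches 13:45-19:25 → extend to 13:45-19:25.

03:10-04:40, 06:40-07:00, 07:10-07:55, 11:30-12:40, 13:45-19:25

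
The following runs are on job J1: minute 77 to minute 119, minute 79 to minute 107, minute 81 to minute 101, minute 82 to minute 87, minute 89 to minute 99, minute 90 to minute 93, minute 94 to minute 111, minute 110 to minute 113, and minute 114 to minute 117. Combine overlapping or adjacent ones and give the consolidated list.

minute 77 to minute 119

minute 79 to minute 107 overlaps/touches minute 77 to minute 119 → extend to minute 77 to minute 119.
minute 81 to minute 101 overlaps/touches minute 77 to minute 119 → extend to minute 77 to minute 119.
minute 82 to minute 87 overlaps/touches minute 77 to minute 119 → extend to minute 77 to minute 119.
minute 89 to minute 99 overlaps/touches minute 77 to minute 119 → extend to minute 77 to minute 119.
minute 90 to minute 93 overlaps/touches minute 77 to minute 119 → extend to minute 77 to minute 119.
minute 94 to minute 111 overlaps/touches minute 77 to minute 119 → extend to minute 77 to minute 119.
minute 110 to minute 113 overlaps/touches minute 77 to minute 119 → extend to minute 77 to minute 119.
minute 114 to minute 117 overlaps/touches minute 77 to minute 119 → extend to minute 77 to minute 119.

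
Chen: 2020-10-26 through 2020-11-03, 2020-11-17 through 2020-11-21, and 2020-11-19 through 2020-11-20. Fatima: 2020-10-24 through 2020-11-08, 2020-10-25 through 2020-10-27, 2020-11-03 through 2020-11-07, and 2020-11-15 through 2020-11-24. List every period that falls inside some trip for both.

2020-10-26 through 2020-11-03, 2020-11-17 through 2020-11-21

First set merges to 2020-10-26 through 2020-11-03, 2020-11-17 through 2020-11-21.
Second set merges to 2020-10-24 through 2020-11-08, 2020-11-15 through 2020-11-24.
2020-10-26 through 2020-11-03 overlaps B on 2020-10-26 through 2020-11-03.
2020-11-17 through 2020-11-21 overlaps B on 2020-11-17 through 2020-11-21.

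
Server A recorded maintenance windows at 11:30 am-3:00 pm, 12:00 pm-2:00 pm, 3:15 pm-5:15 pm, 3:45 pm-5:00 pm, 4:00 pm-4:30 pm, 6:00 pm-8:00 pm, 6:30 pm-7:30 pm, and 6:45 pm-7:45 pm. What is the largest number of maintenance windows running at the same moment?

Walk the sorted start/end points keeping a running depth.
The depth first hits 3 at 4:00 pm.

3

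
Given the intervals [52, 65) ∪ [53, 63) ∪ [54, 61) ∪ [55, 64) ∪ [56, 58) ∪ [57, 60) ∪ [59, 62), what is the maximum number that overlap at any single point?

6

Sweep endpoints in order; track running count of active intervals.
Peak of 6 reached at 57.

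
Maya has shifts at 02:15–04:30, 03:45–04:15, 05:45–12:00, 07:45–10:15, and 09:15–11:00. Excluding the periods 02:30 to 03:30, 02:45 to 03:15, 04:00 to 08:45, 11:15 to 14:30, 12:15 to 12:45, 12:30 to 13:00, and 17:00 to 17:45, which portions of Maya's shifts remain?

First set merges to 02:15-04:30, 05:45-12:00.
Second set merges to 02:30-03:30, 04:00-08:45, 11:15-14:30, 17:00-17:45.
02:15-04:30 minus B → 02:15-02:30, 03:30-04:00.
05:45-12:00 minus B → 08:45-11:15.

02:15-02:30, 03:30-04:00, 08:45-11:15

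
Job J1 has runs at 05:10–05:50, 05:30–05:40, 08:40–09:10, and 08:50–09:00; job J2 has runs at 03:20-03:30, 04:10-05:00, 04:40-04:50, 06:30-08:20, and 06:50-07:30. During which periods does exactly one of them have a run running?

03:20–03:30, 04:10–05:00, 05:10–05:50, 06:30–08:20, 08:40–09:10

A, merged: 05:10–05:50, 08:40–09:10.
B, merged: 03:20–03:30, 04:10–05:00, 06:30–08:20.
A but not B: 05:10–05:50, 08:40–09:10.
B but not A: 03:20–03:30, 04:10–05:00, 06:30–08:20.
Combining gives A △ B.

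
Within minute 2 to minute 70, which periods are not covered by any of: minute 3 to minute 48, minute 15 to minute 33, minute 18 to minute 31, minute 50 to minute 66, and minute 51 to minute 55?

The merged coverage is minute 3 to minute 48, minute 50 to minute 66.
Gaps within minute 2 to minute 70: minute 2 to minute 3, minute 48 to minute 50, minute 66 to minute 70.

minute 2 to minute 3, minute 48 to minute 50, minute 66 to minute 70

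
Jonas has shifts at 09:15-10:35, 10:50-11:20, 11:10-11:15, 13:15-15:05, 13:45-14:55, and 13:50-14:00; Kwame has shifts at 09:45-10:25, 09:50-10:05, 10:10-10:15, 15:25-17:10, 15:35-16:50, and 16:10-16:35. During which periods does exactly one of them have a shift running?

A, merged: 09:15–10:35, 10:50–11:20, 13:15–15:05.
B, merged: 09:45–10:25, 15:25–17:10.
A \ B = 09:15–09:45, 10:25–10:35, 10:50–11:20, 13:15–15:05.
B \ A = 15:25–17:10.
Union of the two gives the symmetric difference.

09:15–09:45, 10:25–10:35, 10:50–11:20, 13:15–15:05, 15:25–17:10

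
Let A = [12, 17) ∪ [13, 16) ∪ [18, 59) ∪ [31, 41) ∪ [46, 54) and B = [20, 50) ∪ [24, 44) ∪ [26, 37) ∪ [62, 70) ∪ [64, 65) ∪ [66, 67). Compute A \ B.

[12, 17) ∪ [18, 20) ∪ [50, 59)

Merge the first list: [12, 17), [18, 59).
Merge the second list: [20, 50), [62, 70).
[12, 17) is untouched.
[18, 59) with B removed leaves [18, 20), [50, 59).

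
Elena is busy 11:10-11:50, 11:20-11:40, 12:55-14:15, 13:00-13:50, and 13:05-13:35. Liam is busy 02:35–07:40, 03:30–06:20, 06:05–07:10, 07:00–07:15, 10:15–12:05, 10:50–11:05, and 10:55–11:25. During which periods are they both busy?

11:10-11:50

First set merges to 11:10-11:50, 12:55-14:15.
Second set merges to 02:35-07:40, 10:15-12:05.
11:10-11:50 meets the second set on 11:10-11:50.
12:55-14:15: no overlap with the second set.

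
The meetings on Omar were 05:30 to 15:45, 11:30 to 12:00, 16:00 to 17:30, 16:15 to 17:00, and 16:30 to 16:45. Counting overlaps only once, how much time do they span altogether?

Merged: 05:30–15:45, 16:00–17:30.
Lengths: 10 h 15 min + 1 h 30 min = 11 h 45 min.

11 h 45 min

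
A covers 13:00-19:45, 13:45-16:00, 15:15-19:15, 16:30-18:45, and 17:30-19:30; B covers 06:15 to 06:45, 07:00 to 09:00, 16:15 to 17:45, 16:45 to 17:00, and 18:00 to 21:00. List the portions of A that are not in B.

13:00–16:15, 17:45–18:00

Merge the first list: 13:00–19:45.
Merge the second list: 06:15–06:45, 07:00–09:00, 16:15–17:45, 18:00–21:00.
13:00–19:45 \ B = 13:00–16:15, 17:45–18:00.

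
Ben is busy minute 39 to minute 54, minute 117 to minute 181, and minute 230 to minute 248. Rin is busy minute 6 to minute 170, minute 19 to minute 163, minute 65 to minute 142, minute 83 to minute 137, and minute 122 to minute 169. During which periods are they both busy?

Merge the second list: minute 6 to minute 170.
minute 39 to minute 54 ∩ B → minute 39 to minute 54.
minute 117 to minute 181 ∩ B → minute 117 to minute 170.
minute 230 to minute 248 meets no B interval.

minute 39 to minute 54, minute 117 to minute 170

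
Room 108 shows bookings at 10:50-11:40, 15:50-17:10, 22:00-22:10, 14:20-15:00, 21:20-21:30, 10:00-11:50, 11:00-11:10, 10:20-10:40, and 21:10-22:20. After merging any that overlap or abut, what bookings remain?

Sort by start: 10:00-11:50, 10:20-10:40, 10:50-11:40, 11:00-11:10, 14:20-15:00, 15:50-17:10, 21:10-22:20, 21:20-21:30, 22:00-22:10.
10:20-10:40 overlaps/touches 10:00-11:50 → extend to 10:00-11:50.
10:50-11:40 overlaps/touches 10:00-11:50 → extend to 10:00-11:50.
11:00-11:10 overlaps/touches 10:00-11:50 → extend to 10:00-11:50.
14:20-15:00 is disjoint → start new block.
15:50-17:10 is disjoint → start new block.
21:10-22:20 is disjoint → start new block.
21:20-21:30 overlaps/touches 21:10-22:20 → extend to 21:10-22:20.
22:00-22:10 overlaps/touches 21:10-22:20 → extend to 21:10-22:20.

10:00-11:50, 14:20-15:00, 15:50-17:10, 21:10-22:20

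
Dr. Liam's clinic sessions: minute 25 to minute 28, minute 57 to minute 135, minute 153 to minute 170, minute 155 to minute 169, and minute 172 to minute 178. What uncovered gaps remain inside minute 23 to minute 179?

Covered (merged): minute 25 to minute 28, minute 57 to minute 135, minute 153 to minute 170, minute 172 to minute 178.
Complement within minute 23 to minute 179: minute 23 to minute 25, minute 28 to minute 57, minute 135 to minute 153, minute 170 to minute 172, minute 178 to minute 179.

minute 23 to minute 25, minute 28 to minute 57, minute 135 to minute 153, minute 170 to minute 172, minute 178 to minute 179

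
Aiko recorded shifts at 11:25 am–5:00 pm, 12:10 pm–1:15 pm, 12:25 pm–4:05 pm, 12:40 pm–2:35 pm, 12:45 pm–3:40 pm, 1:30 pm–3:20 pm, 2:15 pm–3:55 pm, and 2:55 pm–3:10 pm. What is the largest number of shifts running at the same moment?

Walk the sorted start/end points keeping a running depth.
The depth first hits 6 at 2:15 pm.

6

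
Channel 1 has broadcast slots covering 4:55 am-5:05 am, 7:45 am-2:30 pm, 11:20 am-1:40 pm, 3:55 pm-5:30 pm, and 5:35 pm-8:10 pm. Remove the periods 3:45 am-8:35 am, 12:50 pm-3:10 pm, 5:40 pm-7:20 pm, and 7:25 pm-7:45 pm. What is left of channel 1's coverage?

8:35 am-12:50 pm, 3:55 pm-5:30 pm, 5:35 pm-5:40 pm, 7:20 pm-7:25 pm, 7:45 pm-8:10 pm

First set merges to 4:55 am-5:05 am, 7:45 am-2:30 pm, 3:55 pm-5:30 pm, 5:35 pm-8:10 pm.
4:55 am-5:05 am: fully covered by B → removed.
7:45 am-2:30 pm minus B → 8:35 am-12:50 pm.
3:55 pm-5:30 pm: no B overlap → unchanged.
5:35 pm-8:10 pm minus B → 5:35 pm-5:40 pm, 7:20 pm-7:25 pm, 7:45 pm-8:10 pm.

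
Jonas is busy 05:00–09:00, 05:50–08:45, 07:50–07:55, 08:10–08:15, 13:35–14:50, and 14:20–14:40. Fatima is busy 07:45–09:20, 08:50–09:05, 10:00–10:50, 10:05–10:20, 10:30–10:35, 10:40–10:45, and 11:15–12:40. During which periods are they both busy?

07:45–09:00

First set merges to 05:00–09:00, 13:35–14:50.
Second set merges to 07:45–09:20, 10:00–10:50, 11:15–12:40.
05:00–09:00 meets the second set on 07:45–09:00.
13:35–14:50: no overlap with the second set.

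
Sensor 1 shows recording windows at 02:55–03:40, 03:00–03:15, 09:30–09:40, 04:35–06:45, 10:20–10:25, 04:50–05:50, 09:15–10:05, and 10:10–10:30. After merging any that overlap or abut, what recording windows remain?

Sort by start: 02:55–03:40, 03:00–03:15, 04:35–06:45, 04:50–05:50, 09:15–10:05, 09:30–09:40, 10:10–10:30, 10:20–10:25.
03:00–03:15 overlaps/touches 02:55–03:40 → extend to 02:55–03:40.
04:35–06:45 is disjoint → start new block.
04:50–05:50 overlaps/touches 04:35–06:45 → extend to 04:35–06:45.
09:15–10:05 is disjoint → start new block.
09:30–09:40 overlaps/touches 09:15–10:05 → extend to 09:15–10:05.
10:10–10:30 is disjoint → start new block.
10:20–10:25 overlaps/touches 10:10–10:30 → extend to 10:10–10:30.

02:55–03:40, 04:35–06:45, 09:15–10:05, 10:10–10:30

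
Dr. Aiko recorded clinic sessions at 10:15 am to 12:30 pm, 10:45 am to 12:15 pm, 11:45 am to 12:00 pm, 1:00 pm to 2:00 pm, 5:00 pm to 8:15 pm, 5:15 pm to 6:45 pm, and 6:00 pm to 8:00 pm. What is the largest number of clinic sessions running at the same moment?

At 11:45 am, 3 of the intervals are simultaneously active.
No point has more.

3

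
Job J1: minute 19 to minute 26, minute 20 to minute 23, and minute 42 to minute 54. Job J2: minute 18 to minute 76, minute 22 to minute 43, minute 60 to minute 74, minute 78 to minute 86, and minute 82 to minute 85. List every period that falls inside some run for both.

minute 19 to minute 26, minute 42 to minute 54

A, merged: minute 19 to minute 26, minute 42 to minute 54.
B, merged: minute 18 to minute 76, minute 78 to minute 86.
minute 19 to minute 26 overlaps B on minute 19 to minute 26.
minute 42 to minute 54 overlaps B on minute 42 to minute 54.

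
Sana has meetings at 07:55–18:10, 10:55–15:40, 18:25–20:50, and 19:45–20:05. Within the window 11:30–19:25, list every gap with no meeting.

After merging, the occupied span is 07:55–18:10, 18:25–20:50.
Gaps within 11:30–19:25: 18:10–18:25.

18:10–18:25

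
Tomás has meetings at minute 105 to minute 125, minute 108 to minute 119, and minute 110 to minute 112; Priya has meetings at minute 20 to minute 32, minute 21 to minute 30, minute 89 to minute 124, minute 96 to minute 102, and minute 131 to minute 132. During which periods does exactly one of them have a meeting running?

minute 20 to minute 32, minute 89 to minute 105, minute 124 to minute 125, minute 131 to minute 132

First set merges to minute 105 to minute 125.
Second set merges to minute 20 to minute 32, minute 89 to minute 124, minute 131 to minute 132.
A but not B: minute 124 to minute 125.
B but not A: minute 20 to minute 32, minute 89 to minute 105, minute 131 to minute 132.
Combining gives A △ B.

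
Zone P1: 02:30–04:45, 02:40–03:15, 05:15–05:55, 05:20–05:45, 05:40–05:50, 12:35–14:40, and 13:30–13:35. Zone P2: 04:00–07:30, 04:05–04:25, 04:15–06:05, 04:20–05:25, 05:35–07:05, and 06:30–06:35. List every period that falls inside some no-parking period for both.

04:00–04:45, 05:15–05:55

Merge the first list: 02:30–04:45, 05:15–05:55, 12:35–14:40.
Merge the second list: 04:00–07:30.
02:30–04:45 ∩ B → 04:00–04:45.
05:15–05:55 ∩ B → 05:15–05:55.
12:35–14:40 meets no B interval.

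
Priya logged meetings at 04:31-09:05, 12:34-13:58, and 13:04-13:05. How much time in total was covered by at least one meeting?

Merged: 04:31–09:05, 12:34–13:58.
Lengths: 4 h 34 min + 1 h 24 min = 5 h 58 min.

5 h 58 min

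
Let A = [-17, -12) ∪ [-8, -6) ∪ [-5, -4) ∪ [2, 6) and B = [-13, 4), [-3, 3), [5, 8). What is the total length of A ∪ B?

25

Merge the second list: [-13, 4), [5, 8).
A ∪ B = [-17, 8).
Total: 25.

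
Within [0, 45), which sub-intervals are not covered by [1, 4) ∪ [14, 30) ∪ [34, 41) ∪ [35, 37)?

[0, 1) ∪ [4, 14) ∪ [30, 34) ∪ [41, 45)

After merging, the occupied span is [1, 4), [14, 30), [34, 41).
Complement within [0, 45): [0, 1), [4, 14), [30, 34), [41, 45).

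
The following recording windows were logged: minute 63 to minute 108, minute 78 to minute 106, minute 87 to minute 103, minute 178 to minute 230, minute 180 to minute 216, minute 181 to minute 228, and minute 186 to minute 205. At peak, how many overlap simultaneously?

4

Sweep endpoints in order; track running count of active intervals.
Peak of 4 reached at minute 186.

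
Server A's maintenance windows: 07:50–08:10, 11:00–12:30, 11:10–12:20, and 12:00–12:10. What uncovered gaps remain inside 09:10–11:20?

09:10–11:00

After merging, the occupied span is 07:50–08:10, 11:00–12:30.
Gaps within 09:10–11:20: 09:10–11:00.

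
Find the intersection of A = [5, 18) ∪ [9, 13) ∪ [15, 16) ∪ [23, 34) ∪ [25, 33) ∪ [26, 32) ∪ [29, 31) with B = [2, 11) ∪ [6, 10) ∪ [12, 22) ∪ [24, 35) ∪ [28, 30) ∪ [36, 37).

First set merges to [5, 18), [23, 34).
Second set merges to [2, 11), [12, 22), [24, 35), [36, 37).
[5, 18) overlaps B on [5, 11), [12, 18).
[23, 34) overlaps B on [24, 34).

[5, 11) ∪ [12, 18) ∪ [24, 34)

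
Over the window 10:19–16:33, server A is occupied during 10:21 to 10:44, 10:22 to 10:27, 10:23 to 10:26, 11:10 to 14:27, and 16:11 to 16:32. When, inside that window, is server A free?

10:19–10:21, 10:44–11:10, 14:27–16:11, 16:32–16:33

After merging, the occupied span is 10:21–10:44, 11:10–14:27, 16:11–16:32.
Uncovered inside 10:19–16:33: 10:19–10:21, 10:44–11:10, 14:27–16:11, 16:32–16:33.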